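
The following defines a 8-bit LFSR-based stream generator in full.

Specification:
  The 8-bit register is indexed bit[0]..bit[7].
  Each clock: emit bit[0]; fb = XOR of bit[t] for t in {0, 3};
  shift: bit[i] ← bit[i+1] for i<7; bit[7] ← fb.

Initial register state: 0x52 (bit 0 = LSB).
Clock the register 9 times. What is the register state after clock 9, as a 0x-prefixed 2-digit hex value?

reg_0 = 0x52
clock 1: out=0, reg = 0x29
clock 2: out=1, reg = 0x14
clock 3: out=0, reg = 0x0A
clock 4: out=0, reg = 0x85
clock 5: out=1, reg = 0xC2
clock 6: out=0, reg = 0x61
clock 7: out=1, reg = 0xB0
clock 8: out=0, reg = 0x58
clock 9: out=0, reg = 0xAC

0xAC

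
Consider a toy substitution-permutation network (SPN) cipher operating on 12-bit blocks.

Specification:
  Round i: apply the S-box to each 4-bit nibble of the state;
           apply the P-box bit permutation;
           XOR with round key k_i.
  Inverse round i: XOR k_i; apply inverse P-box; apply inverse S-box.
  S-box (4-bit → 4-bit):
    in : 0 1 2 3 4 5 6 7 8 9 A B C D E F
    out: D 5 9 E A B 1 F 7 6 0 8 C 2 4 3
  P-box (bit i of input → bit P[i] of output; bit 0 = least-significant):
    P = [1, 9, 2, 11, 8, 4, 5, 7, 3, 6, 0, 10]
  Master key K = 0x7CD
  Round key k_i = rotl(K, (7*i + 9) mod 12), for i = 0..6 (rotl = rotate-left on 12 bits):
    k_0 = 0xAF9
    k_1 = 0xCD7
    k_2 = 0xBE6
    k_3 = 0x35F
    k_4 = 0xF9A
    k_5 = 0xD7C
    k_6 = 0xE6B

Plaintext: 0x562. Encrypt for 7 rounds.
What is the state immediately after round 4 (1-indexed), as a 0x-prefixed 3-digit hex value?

s_0 = plaintext = 0x562
s_1 = Round(s_0, k_0) = 0x7B3
s_2 = Round(s_1, k_1) = 0x21A
s_3 = Round(s_2, k_2) = 0xECE
s_4 = Round(s_3, k_3) = 0x3FA
s_5 = Round(s_4, k_4) = 0xACB
s_6 = Round(s_5, k_5) = 0x5DC
s_7 = Round(s_6, k_6) = 0x237

0x3FA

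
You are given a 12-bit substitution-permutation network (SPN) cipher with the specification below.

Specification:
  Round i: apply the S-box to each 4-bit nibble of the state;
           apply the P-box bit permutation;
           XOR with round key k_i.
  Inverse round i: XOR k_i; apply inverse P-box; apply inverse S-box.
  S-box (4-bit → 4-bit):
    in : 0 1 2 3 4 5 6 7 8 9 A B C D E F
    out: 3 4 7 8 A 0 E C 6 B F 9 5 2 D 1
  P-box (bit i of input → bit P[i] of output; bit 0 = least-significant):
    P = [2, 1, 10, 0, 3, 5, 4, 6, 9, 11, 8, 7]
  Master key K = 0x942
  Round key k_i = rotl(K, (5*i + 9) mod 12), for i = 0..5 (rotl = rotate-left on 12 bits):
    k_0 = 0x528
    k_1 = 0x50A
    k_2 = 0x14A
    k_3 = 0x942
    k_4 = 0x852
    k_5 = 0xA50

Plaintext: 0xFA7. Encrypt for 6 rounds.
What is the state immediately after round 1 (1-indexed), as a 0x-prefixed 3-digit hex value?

0x351

s_0 = plaintext = 0xFA7
s_1 = Round(s_0, k_0) = 0x351
s_2 = Round(s_1, k_1) = 0x18A
s_3 = Round(s_2, k_2) = 0x47D
s_4 = Round(s_3, k_3) = 0x190
s_5 = Round(s_4, k_4) = 0x93C
s_6 = Round(s_5, k_5) = 0x494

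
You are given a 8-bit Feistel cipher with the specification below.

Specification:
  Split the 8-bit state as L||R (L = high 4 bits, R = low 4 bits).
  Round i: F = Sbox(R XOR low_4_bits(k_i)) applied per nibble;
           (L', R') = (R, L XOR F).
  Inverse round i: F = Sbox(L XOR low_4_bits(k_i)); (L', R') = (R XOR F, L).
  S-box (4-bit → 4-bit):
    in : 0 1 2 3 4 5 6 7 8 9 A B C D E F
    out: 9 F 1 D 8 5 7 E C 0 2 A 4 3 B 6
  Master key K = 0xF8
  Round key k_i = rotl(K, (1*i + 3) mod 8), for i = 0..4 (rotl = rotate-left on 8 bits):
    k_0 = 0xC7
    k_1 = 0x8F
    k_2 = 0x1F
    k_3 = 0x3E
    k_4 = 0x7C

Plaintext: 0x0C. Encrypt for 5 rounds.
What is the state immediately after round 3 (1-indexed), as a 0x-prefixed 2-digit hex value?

0x9D

s_0 = plaintext = 0x0C
s_1 = Round(s_0, k_0) = 0xCA
s_2 = Round(s_1, k_1) = 0xA9
s_3 = Round(s_2, k_2) = 0x9D
s_4 = Round(s_3, k_3) = 0xD4
s_5 = Round(s_4, k_4) = 0x41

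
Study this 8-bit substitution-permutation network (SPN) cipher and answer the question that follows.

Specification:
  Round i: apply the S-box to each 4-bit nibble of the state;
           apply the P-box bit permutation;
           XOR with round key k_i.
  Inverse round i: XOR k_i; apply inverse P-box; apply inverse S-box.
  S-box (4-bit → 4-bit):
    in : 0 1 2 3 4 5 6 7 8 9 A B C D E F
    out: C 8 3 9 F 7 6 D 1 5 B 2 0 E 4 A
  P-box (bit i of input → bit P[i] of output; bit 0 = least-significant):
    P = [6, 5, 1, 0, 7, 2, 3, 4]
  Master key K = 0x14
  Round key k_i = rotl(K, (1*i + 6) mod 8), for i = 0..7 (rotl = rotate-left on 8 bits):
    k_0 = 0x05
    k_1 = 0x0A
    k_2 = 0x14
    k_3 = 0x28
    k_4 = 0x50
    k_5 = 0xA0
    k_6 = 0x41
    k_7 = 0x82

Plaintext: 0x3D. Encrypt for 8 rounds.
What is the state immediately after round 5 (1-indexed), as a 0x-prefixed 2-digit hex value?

0x85

s_0 = plaintext = 0x3D
s_1 = Round(s_0, k_0) = 0xB6
s_2 = Round(s_1, k_1) = 0x2C
s_3 = Round(s_2, k_2) = 0x90
s_4 = Round(s_3, k_3) = 0xA3
s_5 = Round(s_4, k_4) = 0x85
s_6 = Round(s_5, k_5) = 0x42
s_7 = Round(s_6, k_6) = 0xBD
s_8 = Round(s_7, k_7) = 0xA5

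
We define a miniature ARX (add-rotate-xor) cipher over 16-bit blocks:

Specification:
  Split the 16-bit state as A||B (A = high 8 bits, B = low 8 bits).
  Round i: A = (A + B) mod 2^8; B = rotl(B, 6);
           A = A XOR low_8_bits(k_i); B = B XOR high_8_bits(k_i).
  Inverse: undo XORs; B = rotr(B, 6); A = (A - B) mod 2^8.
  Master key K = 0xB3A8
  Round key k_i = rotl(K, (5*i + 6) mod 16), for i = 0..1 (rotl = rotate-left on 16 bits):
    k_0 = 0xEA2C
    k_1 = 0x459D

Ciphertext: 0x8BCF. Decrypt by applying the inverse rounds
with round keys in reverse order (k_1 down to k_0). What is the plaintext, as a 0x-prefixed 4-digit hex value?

0xBD03

s_0 = ciphertext = 0x8BCF
s_1 = InvRound(s_0, k_1) = 0xEC2A
s_2 = InvRound(s_1, k_0) = 0xBD03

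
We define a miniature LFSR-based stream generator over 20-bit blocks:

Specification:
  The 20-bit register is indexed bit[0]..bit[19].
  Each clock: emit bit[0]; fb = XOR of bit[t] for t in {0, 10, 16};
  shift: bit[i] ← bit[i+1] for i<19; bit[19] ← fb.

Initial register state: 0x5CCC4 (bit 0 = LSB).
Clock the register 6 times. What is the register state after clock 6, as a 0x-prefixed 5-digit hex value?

reg_0 = 0x5CCC4
clock 1: out=0, reg = 0x2E662
clock 2: out=0, reg = 0x97331
clock 3: out=1, reg = 0x4B998
clock 4: out=0, reg = 0x25CCC
clock 5: out=0, reg = 0x92E66
clock 6: out=0, reg = 0x49733

0x49733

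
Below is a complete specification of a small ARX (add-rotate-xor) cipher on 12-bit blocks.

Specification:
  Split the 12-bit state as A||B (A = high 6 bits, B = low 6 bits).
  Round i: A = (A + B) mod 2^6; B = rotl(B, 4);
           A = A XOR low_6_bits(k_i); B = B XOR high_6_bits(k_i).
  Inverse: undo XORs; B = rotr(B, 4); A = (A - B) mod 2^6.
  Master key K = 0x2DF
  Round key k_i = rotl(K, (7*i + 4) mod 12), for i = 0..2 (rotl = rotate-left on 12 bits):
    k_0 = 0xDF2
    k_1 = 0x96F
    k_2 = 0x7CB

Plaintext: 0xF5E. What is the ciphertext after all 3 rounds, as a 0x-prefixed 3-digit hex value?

0xF07

s_0 = plaintext = 0xF5E
s_1 = Round(s_0, k_0) = 0xA50
s_2 = Round(s_1, k_1) = 0x5A1
s_3 = Round(s_2, k_2) = 0xF07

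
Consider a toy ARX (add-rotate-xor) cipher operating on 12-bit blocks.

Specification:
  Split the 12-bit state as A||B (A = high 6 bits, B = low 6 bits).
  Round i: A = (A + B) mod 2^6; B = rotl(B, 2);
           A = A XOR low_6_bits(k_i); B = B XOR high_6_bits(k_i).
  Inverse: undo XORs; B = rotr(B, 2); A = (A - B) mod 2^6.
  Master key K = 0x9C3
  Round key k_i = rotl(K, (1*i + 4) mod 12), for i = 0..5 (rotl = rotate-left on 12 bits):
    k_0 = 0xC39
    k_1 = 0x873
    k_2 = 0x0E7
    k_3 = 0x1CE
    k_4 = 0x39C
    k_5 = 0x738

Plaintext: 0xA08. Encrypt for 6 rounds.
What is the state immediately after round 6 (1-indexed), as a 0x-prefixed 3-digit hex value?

s_0 = plaintext = 0xA08
s_1 = Round(s_0, k_0) = 0x250
s_2 = Round(s_1, k_1) = 0xAA0
s_3 = Round(s_2, k_2) = 0xB41
s_4 = Round(s_3, k_3) = 0x803
s_5 = Round(s_4, k_4) = 0xFC2
s_6 = Round(s_5, k_5) = 0xE54

0xE54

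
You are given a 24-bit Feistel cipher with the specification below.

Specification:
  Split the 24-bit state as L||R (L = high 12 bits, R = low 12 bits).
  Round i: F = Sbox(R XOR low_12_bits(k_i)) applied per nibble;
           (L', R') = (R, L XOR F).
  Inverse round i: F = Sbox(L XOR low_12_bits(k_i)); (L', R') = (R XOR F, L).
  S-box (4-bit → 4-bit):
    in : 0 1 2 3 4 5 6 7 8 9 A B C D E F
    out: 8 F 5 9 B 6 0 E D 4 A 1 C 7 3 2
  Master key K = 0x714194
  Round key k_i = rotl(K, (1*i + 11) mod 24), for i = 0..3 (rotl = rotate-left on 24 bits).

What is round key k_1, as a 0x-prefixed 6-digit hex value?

0x194714

K = 0x714194
k_0 = rotl(K, (1*0+11) mod 24) = rotl(K, 11) = 0x0CA38A
k_1 = rotl(K, (1*1+11) mod 24) = rotl(K, 12) = 0x194714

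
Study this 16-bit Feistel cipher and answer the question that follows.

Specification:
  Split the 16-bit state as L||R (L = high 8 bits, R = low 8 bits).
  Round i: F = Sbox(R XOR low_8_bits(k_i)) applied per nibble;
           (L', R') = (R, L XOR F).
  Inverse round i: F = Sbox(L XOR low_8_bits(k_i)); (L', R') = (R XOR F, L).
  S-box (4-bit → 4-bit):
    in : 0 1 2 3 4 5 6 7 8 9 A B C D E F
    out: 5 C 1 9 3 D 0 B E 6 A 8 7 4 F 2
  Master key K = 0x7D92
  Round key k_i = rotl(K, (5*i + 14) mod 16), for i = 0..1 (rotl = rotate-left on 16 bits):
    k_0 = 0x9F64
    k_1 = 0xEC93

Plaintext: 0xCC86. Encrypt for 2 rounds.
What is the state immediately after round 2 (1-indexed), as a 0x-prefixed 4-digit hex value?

0x3D29

s_0 = plaintext = 0xCC86
s_1 = Round(s_0, k_0) = 0x863D
s_2 = Round(s_1, k_1) = 0x3D29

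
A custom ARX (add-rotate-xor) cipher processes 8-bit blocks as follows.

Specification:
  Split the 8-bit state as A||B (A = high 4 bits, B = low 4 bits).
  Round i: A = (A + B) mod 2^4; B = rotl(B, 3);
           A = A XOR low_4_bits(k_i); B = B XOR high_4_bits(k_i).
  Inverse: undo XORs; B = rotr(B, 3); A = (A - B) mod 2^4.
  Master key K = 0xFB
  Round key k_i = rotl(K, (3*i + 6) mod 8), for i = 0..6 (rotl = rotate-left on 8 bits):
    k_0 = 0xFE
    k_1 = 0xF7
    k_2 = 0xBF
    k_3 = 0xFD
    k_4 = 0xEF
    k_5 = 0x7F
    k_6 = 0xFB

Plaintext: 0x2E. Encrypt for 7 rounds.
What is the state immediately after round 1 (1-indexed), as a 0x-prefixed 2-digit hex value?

s_0 = plaintext = 0x2E
s_1 = Round(s_0, k_0) = 0xE8
s_2 = Round(s_1, k_1) = 0x1B
s_3 = Round(s_2, k_2) = 0x36
s_4 = Round(s_3, k_3) = 0x4C
s_5 = Round(s_4, k_4) = 0xF8
s_6 = Round(s_5, k_5) = 0x83
s_7 = Round(s_6, k_6) = 0x06

0xE8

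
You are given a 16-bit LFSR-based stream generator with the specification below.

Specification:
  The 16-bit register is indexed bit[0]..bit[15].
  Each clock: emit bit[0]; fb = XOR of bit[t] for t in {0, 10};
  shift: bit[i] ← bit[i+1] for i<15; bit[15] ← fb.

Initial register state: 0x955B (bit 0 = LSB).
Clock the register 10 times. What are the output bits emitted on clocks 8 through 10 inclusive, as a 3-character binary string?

010

reg_0 = 0x955B
clock 1: out=1, reg = 0x4AAD
clock 2: out=1, reg = 0xA556
clock 3: out=0, reg = 0xD2AB
clock 4: out=1, reg = 0xE955
clock 5: out=1, reg = 0xF4AA
clock 6: out=0, reg = 0xFA55
clock 7: out=1, reg = 0xFD2A
clock 8: out=0, reg = 0xFE95
clock 9: out=1, reg = 0x7F4A
clock 10: out=0, reg = 0xBFA5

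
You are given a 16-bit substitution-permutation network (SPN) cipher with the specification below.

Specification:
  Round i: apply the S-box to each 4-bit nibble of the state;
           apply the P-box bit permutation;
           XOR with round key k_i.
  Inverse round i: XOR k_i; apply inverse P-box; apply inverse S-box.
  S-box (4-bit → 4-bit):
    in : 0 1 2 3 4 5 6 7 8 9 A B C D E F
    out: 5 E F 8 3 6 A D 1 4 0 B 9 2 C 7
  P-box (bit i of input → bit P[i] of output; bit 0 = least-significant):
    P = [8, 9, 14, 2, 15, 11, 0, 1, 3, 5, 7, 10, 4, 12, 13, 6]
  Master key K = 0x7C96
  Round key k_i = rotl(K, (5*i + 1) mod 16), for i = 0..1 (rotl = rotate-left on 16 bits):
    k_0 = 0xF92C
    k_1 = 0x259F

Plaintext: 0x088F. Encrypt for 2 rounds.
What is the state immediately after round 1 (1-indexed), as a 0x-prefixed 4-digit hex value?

s_0 = plaintext = 0x088F
s_1 = Round(s_0, k_0) = 0x1A34
s_2 = Round(s_1, k_1) = 0x16DD

0x1A34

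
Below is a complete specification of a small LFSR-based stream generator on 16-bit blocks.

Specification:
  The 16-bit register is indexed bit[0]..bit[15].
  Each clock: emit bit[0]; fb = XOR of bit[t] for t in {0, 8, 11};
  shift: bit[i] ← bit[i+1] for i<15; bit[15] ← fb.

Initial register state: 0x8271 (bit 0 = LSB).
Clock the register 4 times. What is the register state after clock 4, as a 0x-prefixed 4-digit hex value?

reg_0 = 0x8271
clock 1: out=1, reg = 0xC138
clock 2: out=0, reg = 0xE09C
clock 3: out=0, reg = 0x704E
clock 4: out=0, reg = 0x3827

0x3827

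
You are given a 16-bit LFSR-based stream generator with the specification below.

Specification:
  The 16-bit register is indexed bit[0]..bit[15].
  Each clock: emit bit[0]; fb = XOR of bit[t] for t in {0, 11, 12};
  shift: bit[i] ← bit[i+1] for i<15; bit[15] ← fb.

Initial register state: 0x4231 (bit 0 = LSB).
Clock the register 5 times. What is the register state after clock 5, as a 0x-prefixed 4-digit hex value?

0x6A11

reg_0 = 0x4231
clock 1: out=1, reg = 0xA118
clock 2: out=0, reg = 0x508C
clock 3: out=0, reg = 0xA846
clock 4: out=0, reg = 0xD423
clock 5: out=1, reg = 0x6A11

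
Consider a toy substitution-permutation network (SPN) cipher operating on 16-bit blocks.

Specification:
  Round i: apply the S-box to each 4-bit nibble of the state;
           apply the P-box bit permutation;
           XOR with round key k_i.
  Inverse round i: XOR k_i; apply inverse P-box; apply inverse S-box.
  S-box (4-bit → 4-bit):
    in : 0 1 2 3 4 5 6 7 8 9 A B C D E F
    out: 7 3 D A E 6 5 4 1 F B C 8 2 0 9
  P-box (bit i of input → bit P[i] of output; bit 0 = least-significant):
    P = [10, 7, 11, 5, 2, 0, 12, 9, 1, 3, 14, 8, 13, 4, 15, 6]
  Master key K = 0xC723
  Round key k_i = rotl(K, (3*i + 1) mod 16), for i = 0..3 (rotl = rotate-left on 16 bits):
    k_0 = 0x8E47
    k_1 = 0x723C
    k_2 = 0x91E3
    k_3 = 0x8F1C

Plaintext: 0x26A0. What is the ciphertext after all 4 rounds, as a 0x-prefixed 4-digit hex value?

0x3CFB

s_0 = plaintext = 0x26A0
s_1 = Round(s_0, k_0) = 0x6080
s_2 = Round(s_1, k_1) = 0x9EB2
s_3 = Round(s_2, k_2) = 0x2F93
s_4 = Round(s_3, k_3) = 0x3CFB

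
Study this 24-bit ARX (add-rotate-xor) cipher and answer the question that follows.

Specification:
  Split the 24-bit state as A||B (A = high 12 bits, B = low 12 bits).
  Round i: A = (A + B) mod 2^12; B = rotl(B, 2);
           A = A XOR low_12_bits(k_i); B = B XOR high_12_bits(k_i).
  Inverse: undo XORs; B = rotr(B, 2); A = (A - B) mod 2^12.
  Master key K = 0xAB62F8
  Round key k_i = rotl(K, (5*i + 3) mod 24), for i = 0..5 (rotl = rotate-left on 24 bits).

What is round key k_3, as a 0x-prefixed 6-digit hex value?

K = 0xAB62F8
k_0 = rotl(K, (5*0+3) mod 24) = rotl(K, 3) = 0x5B17C5
k_1 = rotl(K, (5*1+3) mod 24) = rotl(K, 8) = 0x62F8AB
k_2 = rotl(K, (5*2+3) mod 24) = rotl(K, 13) = 0x5F156C
k_3 = rotl(K, (5*3+3) mod 24) = rotl(K, 18) = 0xE2AD8B

0xE2AD8B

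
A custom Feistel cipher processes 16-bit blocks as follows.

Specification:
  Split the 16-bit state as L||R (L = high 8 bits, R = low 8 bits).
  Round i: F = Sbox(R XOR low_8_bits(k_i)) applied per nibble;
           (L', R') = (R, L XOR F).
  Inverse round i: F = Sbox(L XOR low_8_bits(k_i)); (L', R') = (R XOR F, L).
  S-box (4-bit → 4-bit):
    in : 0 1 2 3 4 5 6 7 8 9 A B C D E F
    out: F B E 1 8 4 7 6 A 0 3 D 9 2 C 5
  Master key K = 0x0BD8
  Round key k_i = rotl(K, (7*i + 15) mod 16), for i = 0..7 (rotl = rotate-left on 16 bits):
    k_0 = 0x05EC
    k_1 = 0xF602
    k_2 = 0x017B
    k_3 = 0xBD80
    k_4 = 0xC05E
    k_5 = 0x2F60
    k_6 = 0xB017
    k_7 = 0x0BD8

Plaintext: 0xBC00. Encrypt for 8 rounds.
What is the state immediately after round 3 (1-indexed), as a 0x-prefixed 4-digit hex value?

s_0 = plaintext = 0xBC00
s_1 = Round(s_0, k_0) = 0x0075
s_2 = Round(s_1, k_1) = 0x7566
s_3 = Round(s_2, k_2) = 0x66C7
s_4 = Round(s_3, k_3) = 0xC7E0
s_5 = Round(s_4, k_4) = 0xE01B
s_6 = Round(s_5, k_5) = 0x1B8D
s_7 = Round(s_6, k_6) = 0x8D18
s_8 = Round(s_7, k_7) = 0x1812

0x66C7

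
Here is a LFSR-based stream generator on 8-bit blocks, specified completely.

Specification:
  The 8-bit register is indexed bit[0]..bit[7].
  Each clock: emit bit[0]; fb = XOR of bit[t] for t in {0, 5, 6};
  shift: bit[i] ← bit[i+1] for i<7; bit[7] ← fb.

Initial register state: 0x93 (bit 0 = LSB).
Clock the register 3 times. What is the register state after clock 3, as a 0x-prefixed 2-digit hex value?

0x32

reg_0 = 0x93
clock 1: out=1, reg = 0xC9
clock 2: out=1, reg = 0x64
clock 3: out=0, reg = 0x32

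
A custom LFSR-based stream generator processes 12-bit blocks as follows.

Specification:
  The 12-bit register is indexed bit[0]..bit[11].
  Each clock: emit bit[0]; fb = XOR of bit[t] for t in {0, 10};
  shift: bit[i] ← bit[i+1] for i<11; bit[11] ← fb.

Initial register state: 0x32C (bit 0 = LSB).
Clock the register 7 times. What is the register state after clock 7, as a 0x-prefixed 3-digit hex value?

0xB86

reg_0 = 0x32C
clock 1: out=0, reg = 0x196
clock 2: out=0, reg = 0x0CB
clock 3: out=1, reg = 0x865
clock 4: out=1, reg = 0xC32
clock 5: out=0, reg = 0xE19
clock 6: out=1, reg = 0x70C
clock 7: out=0, reg = 0xB86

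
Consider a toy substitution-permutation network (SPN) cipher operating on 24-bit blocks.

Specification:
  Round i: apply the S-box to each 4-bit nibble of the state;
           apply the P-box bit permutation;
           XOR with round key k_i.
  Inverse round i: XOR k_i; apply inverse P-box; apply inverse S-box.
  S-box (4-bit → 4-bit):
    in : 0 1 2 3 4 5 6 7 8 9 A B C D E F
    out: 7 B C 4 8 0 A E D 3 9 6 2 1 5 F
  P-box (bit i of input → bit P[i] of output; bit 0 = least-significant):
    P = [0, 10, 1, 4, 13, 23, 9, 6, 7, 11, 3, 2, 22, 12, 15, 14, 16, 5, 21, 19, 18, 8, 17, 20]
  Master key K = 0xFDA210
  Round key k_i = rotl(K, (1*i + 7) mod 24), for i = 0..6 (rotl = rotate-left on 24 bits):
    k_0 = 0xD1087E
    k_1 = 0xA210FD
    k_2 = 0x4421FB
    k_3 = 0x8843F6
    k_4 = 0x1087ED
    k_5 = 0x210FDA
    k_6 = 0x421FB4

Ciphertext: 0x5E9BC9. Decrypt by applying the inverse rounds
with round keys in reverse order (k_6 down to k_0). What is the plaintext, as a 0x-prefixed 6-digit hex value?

0xAFCF59

s_0 = ciphertext = 0x5E9BC9
s_1 = InvRound(s_0, k_6) = 0xA63241
s_2 = InvRound(s_1, k_5) = 0x0DC09F
s_3 = InvRound(s_2, k_4) = 0x114527
s_4 = InvRound(s_3, k_3) = 0x4A5D71
s_5 = InvRound(s_4, k_2) = 0xE460DB
s_6 = InvRound(s_5, k_1) = 0xEC14D3
s_7 = InvRound(s_6, k_0) = 0xAFCF59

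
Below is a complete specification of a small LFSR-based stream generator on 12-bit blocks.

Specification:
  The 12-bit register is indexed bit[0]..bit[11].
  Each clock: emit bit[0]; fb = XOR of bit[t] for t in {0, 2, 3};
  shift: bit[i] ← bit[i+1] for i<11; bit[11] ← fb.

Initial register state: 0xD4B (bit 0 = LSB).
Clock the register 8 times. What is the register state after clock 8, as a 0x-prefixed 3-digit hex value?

0xB0D

reg_0 = 0xD4B
clock 1: out=1, reg = 0x6A5
clock 2: out=1, reg = 0x352
clock 3: out=0, reg = 0x1A9
clock 4: out=1, reg = 0x0D4
clock 5: out=0, reg = 0x86A
clock 6: out=0, reg = 0xC35
clock 7: out=1, reg = 0x61A
clock 8: out=0, reg = 0xB0D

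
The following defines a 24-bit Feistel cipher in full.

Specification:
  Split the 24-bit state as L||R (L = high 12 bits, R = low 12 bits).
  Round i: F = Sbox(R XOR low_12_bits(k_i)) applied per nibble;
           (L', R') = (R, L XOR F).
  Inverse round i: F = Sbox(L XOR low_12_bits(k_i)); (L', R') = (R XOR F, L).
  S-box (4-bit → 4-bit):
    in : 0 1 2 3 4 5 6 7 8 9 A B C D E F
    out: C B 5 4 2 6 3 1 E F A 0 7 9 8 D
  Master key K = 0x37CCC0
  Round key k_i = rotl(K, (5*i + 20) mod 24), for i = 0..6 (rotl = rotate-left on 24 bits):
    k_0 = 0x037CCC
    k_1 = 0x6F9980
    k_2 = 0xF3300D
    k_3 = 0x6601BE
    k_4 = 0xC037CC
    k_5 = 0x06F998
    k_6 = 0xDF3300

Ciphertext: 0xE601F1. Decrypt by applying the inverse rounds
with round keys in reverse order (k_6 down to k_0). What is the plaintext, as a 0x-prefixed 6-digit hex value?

0xE919EF

s_0 = ciphertext = 0xE601F1
s_1 = InvRound(s_0, k_6) = 0x8CDE60
s_2 = InvRound(s_1, k_5) = 0x5068CD
s_3 = InvRound(s_2, k_4) = 0xDB7506
s_4 = InvRound(s_3, k_3) = 0x2C9DB7
s_5 = InvRound(s_4, k_2) = 0x8C52C9
s_6 = InvRound(s_5, k_1) = 0x9EF8C5
s_7 = InvRound(s_6, k_0) = 0xE919EF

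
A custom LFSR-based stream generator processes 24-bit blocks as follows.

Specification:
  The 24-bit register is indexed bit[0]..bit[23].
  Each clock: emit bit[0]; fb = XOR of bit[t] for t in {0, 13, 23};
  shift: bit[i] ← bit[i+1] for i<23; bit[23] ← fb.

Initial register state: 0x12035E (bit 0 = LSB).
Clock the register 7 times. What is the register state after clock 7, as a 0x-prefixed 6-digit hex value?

0x742406

reg_0 = 0x12035E
clock 1: out=0, reg = 0x0901AF
clock 2: out=1, reg = 0x8480D7
clock 3: out=1, reg = 0x42406B
clock 4: out=1, reg = 0xA12035
clock 5: out=1, reg = 0xD0901A
clock 6: out=0, reg = 0xE8480D
clock 7: out=1, reg = 0x742406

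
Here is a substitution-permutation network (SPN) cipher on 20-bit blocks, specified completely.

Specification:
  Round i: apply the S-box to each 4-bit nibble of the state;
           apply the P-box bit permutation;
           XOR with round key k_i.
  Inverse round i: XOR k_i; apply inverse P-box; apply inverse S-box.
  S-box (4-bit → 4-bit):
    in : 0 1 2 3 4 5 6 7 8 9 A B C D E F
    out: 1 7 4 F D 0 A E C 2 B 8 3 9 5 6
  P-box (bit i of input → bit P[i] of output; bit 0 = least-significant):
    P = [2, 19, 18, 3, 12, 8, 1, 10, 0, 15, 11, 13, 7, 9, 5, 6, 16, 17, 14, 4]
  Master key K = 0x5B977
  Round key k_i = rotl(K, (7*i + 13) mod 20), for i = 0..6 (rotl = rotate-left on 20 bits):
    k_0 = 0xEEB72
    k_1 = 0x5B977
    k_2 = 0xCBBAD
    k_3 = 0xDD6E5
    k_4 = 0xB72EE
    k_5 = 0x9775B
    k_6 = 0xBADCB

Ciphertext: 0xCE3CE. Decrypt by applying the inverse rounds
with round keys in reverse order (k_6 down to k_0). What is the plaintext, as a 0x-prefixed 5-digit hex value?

0xED703

s_0 = ciphertext = 0xCE3CE
s_1 = InvRound(s_0, k_6) = 0x19EBE
s_2 = InvRound(s_1, k_5) = 0x2439C
s_3 = InvRound(s_2, k_4) = 0xD8B19
s_4 = InvRound(s_3, k_3) = 0x842AD
s_5 = InvRound(s_4, k_2) = 0x257C2
s_6 = InvRound(s_5, k_1) = 0x313BE
s_7 = InvRound(s_6, k_0) = 0xED703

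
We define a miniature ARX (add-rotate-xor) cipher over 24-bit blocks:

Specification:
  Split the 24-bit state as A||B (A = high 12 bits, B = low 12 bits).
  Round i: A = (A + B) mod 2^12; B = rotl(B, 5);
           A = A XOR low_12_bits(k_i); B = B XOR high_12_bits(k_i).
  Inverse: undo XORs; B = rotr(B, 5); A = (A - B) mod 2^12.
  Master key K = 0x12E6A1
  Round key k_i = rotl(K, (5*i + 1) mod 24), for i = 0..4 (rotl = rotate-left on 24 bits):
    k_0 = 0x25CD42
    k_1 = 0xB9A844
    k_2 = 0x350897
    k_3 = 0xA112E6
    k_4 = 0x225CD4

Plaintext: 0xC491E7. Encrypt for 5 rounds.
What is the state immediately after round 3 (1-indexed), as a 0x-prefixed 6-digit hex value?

s_0 = plaintext = 0xC491E7
s_1 = Round(s_0, k_0) = 0x372EBF
s_2 = Round(s_1, k_1) = 0xA75C67
s_3 = Round(s_2, k_2) = 0xE4BFA8
s_4 = Round(s_3, k_3) = 0xF15F0E
s_5 = Round(s_4, k_4) = 0x2F73FB

0xE4BFA8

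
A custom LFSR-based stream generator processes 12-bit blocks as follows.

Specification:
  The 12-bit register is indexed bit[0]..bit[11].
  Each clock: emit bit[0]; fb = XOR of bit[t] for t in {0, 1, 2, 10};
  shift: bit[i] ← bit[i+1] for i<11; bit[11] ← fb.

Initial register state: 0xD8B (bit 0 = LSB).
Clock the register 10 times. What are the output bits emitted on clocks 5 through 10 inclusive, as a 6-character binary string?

000110

reg_0 = 0xD8B
clock 1: out=1, reg = 0xEC5
clock 2: out=1, reg = 0xF62
clock 3: out=0, reg = 0x7B1
clock 4: out=1, reg = 0x3D8
clock 5: out=0, reg = 0x1EC
clock 6: out=0, reg = 0x8F6
clock 7: out=0, reg = 0x47B
clock 8: out=1, reg = 0xA3D
clock 9: out=1, reg = 0x51E
clock 10: out=0, reg = 0xA8F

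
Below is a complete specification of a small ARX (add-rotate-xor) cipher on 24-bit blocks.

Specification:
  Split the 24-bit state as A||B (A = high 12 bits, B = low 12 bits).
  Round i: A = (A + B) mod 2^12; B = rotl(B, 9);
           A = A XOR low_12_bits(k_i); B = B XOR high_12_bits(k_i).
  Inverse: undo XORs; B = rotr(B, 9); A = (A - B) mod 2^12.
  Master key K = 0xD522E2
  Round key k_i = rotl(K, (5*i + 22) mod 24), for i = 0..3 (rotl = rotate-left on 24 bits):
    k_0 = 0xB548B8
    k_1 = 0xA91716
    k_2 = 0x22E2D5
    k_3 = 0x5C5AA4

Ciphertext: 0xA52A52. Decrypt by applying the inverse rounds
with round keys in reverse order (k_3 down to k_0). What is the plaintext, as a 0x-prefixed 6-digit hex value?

0xFD9D1D

s_0 = ciphertext = 0xA52A52
s_1 = InvRound(s_0, k_3) = 0x437CBF
s_2 = InvRound(s_1, k_2) = 0x25348F
s_3 = InvRound(s_2, k_1) = 0x44E0F7
s_4 = InvRound(s_3, k_0) = 0xFD9D1D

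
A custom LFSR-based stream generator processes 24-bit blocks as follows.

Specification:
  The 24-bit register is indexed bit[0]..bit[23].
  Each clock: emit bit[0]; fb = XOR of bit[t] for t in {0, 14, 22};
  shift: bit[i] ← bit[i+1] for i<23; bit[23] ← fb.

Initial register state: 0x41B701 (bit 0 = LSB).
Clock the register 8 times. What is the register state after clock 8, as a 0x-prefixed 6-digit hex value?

reg_0 = 0x41B701
clock 1: out=1, reg = 0x20DB80
clock 2: out=0, reg = 0x906DC0
clock 3: out=0, reg = 0xC836E0
clock 4: out=0, reg = 0xE41B70
clock 5: out=0, reg = 0xF20DB8
clock 6: out=0, reg = 0xF906DC
clock 7: out=0, reg = 0xFC836E
clock 8: out=0, reg = 0xFE41B7

0xFE41B7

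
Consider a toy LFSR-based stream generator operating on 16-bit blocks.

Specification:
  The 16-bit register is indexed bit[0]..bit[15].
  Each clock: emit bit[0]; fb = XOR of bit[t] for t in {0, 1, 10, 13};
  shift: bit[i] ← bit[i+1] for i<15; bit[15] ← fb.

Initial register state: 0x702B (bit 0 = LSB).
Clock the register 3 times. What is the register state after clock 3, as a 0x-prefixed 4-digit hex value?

reg_0 = 0x702B
clock 1: out=1, reg = 0xB815
clock 2: out=1, reg = 0x5C0A
clock 3: out=0, reg = 0x2E05

0x2E05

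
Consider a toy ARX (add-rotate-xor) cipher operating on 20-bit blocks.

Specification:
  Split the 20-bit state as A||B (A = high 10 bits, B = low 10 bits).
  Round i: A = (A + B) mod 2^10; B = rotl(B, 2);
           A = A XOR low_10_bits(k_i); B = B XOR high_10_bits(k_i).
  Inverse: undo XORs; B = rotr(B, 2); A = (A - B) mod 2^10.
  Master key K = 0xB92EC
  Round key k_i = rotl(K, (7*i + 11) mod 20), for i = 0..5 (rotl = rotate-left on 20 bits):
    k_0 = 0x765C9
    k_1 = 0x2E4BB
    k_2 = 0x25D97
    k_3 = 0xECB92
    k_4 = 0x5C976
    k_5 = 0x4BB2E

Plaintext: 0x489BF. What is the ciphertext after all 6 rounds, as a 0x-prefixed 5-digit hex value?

0x4880A

s_0 = plaintext = 0x489BF
s_1 = Round(s_0, k_0) = 0xCA324
s_2 = Round(s_1, k_1) = 0xBDC2A
s_3 = Round(s_2, k_2) = 0xAD83F
s_4 = Round(s_3, k_3) = 0x59F4E
s_5 = Round(s_4, k_4) = 0x70C49
s_6 = Round(s_5, k_5) = 0x4880A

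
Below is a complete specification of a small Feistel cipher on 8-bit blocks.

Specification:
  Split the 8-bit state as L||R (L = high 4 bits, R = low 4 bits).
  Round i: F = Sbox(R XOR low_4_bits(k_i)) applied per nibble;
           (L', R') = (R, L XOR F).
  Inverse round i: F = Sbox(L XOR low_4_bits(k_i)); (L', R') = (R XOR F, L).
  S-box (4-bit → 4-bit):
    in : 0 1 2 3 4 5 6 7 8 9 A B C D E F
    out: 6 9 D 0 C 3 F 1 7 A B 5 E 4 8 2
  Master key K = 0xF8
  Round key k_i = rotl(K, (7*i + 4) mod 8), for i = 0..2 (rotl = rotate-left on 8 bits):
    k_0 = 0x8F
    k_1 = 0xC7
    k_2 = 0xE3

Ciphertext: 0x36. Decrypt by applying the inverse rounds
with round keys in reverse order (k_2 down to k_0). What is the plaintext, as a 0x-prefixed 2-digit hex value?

0x42

s_0 = ciphertext = 0x36
s_1 = InvRound(s_0, k_2) = 0x03
s_2 = InvRound(s_1, k_1) = 0x20
s_3 = InvRound(s_2, k_0) = 0x42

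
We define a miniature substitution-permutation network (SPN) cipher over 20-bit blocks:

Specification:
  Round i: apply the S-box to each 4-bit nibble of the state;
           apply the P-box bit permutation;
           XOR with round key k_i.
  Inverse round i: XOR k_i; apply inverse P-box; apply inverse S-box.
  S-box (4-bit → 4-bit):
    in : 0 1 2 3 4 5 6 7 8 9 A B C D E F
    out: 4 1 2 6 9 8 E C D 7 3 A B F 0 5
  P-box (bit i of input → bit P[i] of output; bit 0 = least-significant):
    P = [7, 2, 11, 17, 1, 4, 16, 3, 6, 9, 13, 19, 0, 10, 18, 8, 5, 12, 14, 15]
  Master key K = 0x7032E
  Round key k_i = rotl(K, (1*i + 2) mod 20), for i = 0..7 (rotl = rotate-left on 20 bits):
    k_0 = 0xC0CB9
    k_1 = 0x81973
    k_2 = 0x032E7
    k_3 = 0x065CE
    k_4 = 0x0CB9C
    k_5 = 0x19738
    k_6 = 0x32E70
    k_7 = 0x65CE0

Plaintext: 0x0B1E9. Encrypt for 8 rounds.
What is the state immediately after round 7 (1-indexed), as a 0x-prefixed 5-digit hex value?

0xF7D59

s_0 = plaintext = 0x0B1E9
s_1 = Round(s_0, k_0) = 0xC417D
s_2 = Round(s_1, k_1) = 0xB809E
s_3 = Round(s_2, k_2) = 0x583F4
s_4 = Round(s_3, k_3) = 0x7C64D
s_5 = Round(s_4, k_4) = 0xA2413
s_6 = Round(s_5, k_5) = 0x98B5E
s_7 = Round(s_6, k_6) = 0xF7D59
s_8 = Round(s_7, k_7) = 0xA370C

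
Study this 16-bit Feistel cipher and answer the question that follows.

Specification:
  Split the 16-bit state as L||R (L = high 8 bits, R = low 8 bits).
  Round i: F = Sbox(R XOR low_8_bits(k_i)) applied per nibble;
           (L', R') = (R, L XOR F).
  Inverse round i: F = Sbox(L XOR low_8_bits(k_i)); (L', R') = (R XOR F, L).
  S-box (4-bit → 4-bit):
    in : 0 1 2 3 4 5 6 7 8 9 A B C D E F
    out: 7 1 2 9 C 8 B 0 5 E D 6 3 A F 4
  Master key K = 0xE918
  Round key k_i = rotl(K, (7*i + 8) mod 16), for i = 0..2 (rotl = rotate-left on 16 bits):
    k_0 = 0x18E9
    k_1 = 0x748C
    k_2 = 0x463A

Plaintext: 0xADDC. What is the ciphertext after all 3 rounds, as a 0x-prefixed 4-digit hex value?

0xB260

s_0 = plaintext = 0xADDC
s_1 = Round(s_0, k_0) = 0xDC35
s_2 = Round(s_1, k_1) = 0x35B2
s_3 = Round(s_2, k_2) = 0xB260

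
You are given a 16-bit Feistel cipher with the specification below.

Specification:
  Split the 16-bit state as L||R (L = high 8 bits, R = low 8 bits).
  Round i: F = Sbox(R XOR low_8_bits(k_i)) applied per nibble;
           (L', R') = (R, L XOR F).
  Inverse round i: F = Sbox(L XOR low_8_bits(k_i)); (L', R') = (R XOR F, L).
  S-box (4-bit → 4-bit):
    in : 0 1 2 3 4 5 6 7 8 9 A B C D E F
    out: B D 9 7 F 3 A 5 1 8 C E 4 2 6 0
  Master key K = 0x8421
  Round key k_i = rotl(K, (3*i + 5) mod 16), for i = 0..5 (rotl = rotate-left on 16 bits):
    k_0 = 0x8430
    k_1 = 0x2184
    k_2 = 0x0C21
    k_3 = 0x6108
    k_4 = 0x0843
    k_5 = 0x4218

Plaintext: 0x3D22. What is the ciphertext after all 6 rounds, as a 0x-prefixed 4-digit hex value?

s_0 = plaintext = 0x3D22
s_1 = Round(s_0, k_0) = 0x22E4
s_2 = Round(s_1, k_1) = 0xE489
s_3 = Round(s_2, k_2) = 0x8925
s_4 = Round(s_3, k_3) = 0x251B
s_5 = Round(s_4, k_4) = 0x1B14
s_6 = Round(s_5, k_5) = 0x14AF

0x14AF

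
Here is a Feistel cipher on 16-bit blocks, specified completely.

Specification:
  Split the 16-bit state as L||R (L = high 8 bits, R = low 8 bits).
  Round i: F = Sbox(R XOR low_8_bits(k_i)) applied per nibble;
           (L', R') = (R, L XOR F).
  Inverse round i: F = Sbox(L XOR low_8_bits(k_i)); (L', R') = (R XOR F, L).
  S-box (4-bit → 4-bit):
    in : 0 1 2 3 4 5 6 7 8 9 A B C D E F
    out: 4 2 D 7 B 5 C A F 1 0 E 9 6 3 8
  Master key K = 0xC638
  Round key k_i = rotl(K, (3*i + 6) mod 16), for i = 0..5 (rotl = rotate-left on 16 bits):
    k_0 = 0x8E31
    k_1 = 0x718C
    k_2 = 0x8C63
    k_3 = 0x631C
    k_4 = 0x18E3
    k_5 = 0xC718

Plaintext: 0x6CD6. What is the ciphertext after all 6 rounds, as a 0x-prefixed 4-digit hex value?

0xC508

s_0 = plaintext = 0x6CD6
s_1 = Round(s_0, k_0) = 0xD656
s_2 = Round(s_1, k_1) = 0x56B6
s_3 = Round(s_2, k_2) = 0xB633
s_4 = Round(s_3, k_3) = 0x336E
s_5 = Round(s_4, k_4) = 0x6EC5
s_6 = Round(s_5, k_5) = 0xC508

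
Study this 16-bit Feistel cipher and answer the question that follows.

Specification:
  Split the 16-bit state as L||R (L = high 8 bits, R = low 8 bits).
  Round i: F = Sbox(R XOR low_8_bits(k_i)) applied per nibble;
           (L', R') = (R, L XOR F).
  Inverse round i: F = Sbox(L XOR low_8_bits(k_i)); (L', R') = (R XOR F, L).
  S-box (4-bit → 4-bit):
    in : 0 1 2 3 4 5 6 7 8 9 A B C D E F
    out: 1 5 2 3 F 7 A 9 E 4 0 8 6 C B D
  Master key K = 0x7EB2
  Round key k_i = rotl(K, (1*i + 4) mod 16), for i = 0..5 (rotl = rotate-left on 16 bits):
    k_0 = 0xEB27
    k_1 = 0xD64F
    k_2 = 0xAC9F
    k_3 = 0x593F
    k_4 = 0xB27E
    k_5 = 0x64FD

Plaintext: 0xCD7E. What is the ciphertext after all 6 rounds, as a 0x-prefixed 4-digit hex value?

s_0 = plaintext = 0xCD7E
s_1 = Round(s_0, k_0) = 0x7EB9
s_2 = Round(s_1, k_1) = 0xB9A4
s_3 = Round(s_2, k_2) = 0xA481
s_4 = Round(s_3, k_3) = 0x812F
s_5 = Round(s_4, k_4) = 0x2FF4
s_6 = Round(s_5, k_5) = 0xF43B

0xF43B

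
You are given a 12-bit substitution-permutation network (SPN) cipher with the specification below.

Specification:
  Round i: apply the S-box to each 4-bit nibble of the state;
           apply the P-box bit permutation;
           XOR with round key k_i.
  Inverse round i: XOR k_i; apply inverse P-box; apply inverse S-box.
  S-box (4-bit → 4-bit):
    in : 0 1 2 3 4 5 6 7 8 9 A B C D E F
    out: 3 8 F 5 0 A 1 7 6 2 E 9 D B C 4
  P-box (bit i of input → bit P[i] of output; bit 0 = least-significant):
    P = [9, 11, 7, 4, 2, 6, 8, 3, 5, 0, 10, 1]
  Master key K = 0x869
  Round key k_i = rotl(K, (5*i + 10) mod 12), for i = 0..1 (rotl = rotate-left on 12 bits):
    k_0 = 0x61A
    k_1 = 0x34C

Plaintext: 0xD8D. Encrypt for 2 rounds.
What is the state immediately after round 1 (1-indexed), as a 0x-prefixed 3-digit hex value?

s_0 = plaintext = 0xD8D
s_1 = Round(s_0, k_0) = 0xD69
s_2 = Round(s_1, k_1) = 0xB6B

0xD69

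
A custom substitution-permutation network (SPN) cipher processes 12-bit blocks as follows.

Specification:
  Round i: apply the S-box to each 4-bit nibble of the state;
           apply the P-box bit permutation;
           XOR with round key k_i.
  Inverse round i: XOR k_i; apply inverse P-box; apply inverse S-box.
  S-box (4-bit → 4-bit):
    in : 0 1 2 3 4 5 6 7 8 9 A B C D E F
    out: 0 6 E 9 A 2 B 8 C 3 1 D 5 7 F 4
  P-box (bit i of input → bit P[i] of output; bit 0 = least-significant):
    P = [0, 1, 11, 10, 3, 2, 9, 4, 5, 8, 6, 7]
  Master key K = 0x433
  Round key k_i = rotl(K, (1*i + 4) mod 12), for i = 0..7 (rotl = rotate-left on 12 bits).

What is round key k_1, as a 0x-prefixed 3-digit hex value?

0x668

K = 0x433
k_0 = rotl(K, (1*0+4) mod 12) = rotl(K, 4) = 0x334
k_1 = rotl(K, (1*1+4) mod 12) = rotl(K, 5) = 0x668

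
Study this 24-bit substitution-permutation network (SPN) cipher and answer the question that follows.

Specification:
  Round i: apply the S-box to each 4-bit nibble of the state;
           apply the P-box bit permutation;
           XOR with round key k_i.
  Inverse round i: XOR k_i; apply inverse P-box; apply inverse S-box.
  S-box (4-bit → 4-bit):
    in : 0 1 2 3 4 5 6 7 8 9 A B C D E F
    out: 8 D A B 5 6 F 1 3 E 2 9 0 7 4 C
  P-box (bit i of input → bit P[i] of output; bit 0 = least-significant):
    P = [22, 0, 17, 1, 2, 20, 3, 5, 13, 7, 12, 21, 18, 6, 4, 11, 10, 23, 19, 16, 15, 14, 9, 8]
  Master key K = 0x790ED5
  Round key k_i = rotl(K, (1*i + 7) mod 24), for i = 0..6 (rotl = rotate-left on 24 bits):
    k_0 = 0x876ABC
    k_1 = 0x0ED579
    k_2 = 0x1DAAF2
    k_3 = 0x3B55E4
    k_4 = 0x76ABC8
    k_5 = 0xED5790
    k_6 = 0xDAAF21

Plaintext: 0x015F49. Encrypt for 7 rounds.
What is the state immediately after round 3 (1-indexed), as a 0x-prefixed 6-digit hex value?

0x997935

s_0 = plaintext = 0x015F49
s_1 = Round(s_0, k_0) = 0xAC7FE3
s_2 = Round(s_1, k_1) = 0x6A8572
s_3 = Round(s_2, k_2) = 0x997935
s_4 = Round(s_3, k_3) = 0x840641
s_5 = Round(s_4, k_4) = 0x1C5746
s_6 = Round(s_5, k_5) = 0xAFF4CF
s_7 = Round(s_6, k_6) = 0xD1D733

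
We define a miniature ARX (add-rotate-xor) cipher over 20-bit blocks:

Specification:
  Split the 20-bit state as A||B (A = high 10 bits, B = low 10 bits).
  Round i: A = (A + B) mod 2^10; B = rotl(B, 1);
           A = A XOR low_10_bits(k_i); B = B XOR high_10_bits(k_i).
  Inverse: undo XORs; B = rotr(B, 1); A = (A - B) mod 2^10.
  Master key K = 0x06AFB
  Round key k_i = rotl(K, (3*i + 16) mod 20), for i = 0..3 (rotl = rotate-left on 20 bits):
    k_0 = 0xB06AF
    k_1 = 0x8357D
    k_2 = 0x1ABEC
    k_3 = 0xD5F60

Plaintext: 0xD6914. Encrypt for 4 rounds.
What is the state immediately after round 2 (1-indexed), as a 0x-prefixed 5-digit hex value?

0xB5FDF

s_0 = plaintext = 0xD6914
s_1 = Round(s_0, k_0) = 0xB04E9
s_2 = Round(s_1, k_1) = 0xB5FDF
s_3 = Round(s_2, k_2) = 0x56BD5
s_4 = Round(s_3, k_3) = 0x93CFC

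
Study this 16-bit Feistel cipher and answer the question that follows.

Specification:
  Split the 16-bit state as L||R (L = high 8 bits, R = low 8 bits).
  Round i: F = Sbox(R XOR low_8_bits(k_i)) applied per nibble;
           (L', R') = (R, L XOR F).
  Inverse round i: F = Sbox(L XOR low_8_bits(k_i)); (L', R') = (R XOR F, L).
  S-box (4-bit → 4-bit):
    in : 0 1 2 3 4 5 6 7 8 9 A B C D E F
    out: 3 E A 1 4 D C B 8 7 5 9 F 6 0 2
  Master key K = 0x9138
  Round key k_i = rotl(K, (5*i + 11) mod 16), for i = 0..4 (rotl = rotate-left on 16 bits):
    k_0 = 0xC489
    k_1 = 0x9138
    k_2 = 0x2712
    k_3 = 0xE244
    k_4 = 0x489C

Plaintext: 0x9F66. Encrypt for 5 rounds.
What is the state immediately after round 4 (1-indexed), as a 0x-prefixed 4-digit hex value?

0x3A8B

s_0 = plaintext = 0x9F66
s_1 = Round(s_0, k_0) = 0x669D
s_2 = Round(s_1, k_1) = 0x9D3B
s_3 = Round(s_2, k_2) = 0x3B3A
s_4 = Round(s_3, k_3) = 0x3A8B
s_5 = Round(s_4, k_4) = 0x8BD1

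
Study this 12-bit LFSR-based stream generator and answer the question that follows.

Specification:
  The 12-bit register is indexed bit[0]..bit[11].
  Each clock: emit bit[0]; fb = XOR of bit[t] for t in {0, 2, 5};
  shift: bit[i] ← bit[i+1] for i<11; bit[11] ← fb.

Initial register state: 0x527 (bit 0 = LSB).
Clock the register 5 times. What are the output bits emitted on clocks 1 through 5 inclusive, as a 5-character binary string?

reg_0 = 0x527
clock 1: out=1, reg = 0xA93
clock 2: out=1, reg = 0xD49
clock 3: out=1, reg = 0xEA4
clock 4: out=0, reg = 0x752
clock 5: out=0, reg = 0x3A9

11100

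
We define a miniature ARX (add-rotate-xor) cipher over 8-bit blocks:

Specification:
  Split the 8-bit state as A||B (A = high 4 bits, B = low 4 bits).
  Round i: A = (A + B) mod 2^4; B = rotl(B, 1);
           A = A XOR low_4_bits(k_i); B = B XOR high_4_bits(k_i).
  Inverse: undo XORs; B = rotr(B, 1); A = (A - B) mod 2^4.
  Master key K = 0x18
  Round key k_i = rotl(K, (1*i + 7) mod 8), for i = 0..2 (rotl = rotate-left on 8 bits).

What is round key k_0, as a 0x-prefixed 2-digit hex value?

K = 0x18
k_0 = rotl(K, (1*0+7) mod 8) = rotl(K, 7) = 0x0C

0x0C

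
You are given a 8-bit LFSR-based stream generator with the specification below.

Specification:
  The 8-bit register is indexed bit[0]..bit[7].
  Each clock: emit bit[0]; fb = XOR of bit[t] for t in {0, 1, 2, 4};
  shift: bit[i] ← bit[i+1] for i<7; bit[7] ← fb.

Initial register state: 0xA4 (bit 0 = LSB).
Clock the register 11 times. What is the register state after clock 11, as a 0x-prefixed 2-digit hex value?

0x48

reg_0 = 0xA4
clock 1: out=0, reg = 0xD2
clock 2: out=0, reg = 0x69
clock 3: out=1, reg = 0xB4
clock 4: out=0, reg = 0x5A
clock 5: out=0, reg = 0x2D
clock 6: out=1, reg = 0x16
clock 7: out=0, reg = 0x8B
clock 8: out=1, reg = 0x45
clock 9: out=1, reg = 0x22
clock 10: out=0, reg = 0x91
clock 11: out=1, reg = 0x48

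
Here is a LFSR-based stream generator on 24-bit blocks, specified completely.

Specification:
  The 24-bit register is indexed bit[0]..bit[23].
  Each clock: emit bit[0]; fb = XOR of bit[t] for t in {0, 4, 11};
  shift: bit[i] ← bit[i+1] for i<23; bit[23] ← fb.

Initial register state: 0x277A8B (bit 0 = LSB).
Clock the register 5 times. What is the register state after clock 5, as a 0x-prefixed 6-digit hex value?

0x613BD4

reg_0 = 0x277A8B
clock 1: out=1, reg = 0x13BD45
clock 2: out=1, reg = 0x09DEA2
clock 3: out=0, reg = 0x84EF51
clock 4: out=1, reg = 0xC277A8
clock 5: out=0, reg = 0x613BD4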